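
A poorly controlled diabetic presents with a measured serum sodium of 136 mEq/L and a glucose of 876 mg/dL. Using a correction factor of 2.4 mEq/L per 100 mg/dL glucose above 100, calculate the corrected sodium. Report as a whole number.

155 mEq/L

Corrected Na = measured Na + 2.4 · (glucose − 100)/100
= 136 + 2.4 · (876 − 100)/100
= 136 + 18.6
= 154.6 mEq/L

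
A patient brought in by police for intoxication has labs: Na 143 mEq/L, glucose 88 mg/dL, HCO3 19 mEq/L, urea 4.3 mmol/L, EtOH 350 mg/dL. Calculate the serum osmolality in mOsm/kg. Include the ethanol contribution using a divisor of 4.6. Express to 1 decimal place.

Calculated osmolality = 2·Na + glucose/18 + urea + ethanol/4.6
= 2·143 + 88/18 + 4.3 + 350/4.6
= 286 + 4.89 + 4.30 + 76.09
= 371.28 mOsm/kg

371.3 mOsm/kg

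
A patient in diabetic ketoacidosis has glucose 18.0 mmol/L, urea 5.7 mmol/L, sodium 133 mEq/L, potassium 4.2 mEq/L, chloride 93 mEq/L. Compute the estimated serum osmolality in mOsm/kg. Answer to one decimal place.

289.7 mOsm/kg

Calculated osmolality = 2·Na + glucose + urea
= 2·133 + 18 + 5.7
= 266 + 18 + 5.70
= 289.7 mOsm/kg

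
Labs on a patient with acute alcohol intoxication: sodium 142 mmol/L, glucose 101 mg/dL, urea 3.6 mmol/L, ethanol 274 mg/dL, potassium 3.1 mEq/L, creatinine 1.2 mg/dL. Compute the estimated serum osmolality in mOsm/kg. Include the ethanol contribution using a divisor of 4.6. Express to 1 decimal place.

352.8 mOsm/kg

Calculated osmolality = 2·Na + glucose/18 + urea + ethanol/4.6
= 2·142 + 101/18 + 3.6 + 274/4.6
= 284 + 5.61 + 3.60 + 59.57
= 352.78 mOsm/kg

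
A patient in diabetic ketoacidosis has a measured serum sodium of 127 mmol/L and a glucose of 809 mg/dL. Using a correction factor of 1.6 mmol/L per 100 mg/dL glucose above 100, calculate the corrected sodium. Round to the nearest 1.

138 mmol/L

Corrected Na = measured Na + 1.6 · (glucose − 100)/100
= 127 + 1.6 · (809 − 100)/100
= 127 + 11.3
= 138.3 mmol/L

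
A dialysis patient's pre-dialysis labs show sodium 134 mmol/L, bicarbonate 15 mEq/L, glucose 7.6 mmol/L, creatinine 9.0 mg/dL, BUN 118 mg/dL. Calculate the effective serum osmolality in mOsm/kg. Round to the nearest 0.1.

Effective osmolality excludes urea (freely permeant across cell membranes):
2·Na + glucose
= 2·134 + 7.6
= 268 + 7.6
= 275.6 mOsm/kg

275.6 mOsm/kg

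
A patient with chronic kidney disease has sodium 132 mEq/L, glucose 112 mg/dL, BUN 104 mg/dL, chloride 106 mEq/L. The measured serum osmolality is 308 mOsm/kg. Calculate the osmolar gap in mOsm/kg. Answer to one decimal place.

Calculated osmolality = 2·Na + glucose/18 + BUN/2.8
= 2·132 + 112/18 + 104/2.8
= 264 + 6.22 + 37.14
= 307.36 mOsm/kg ≈ 307.4 mOsm/kg
Osmolar gap = measured − calculated = 308 − 307.4 = 0.6 mOsm/kg

0.6 mOsm/kg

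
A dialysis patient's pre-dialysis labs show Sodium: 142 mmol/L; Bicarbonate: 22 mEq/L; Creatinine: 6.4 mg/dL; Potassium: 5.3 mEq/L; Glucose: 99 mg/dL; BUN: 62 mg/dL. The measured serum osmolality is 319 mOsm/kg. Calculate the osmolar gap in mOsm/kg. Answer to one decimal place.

Calculated osmolality = 2·Na + glucose/18 + BUN/2.8
= 2·142 + 99/18 + 62/2.8
= 284 + 5.50 + 22.14
= 311.64 mOsm/kg ≈ 311.6 mOsm/kg
Osmolar gap = measured − calculated = 319 − 311.6 = 7.4 mOsm/kg

7.4 mOsm/kg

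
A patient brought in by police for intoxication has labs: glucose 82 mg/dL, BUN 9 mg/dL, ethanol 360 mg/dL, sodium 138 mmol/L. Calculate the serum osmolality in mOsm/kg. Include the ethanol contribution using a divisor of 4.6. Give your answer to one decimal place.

362.0 mOsm/kg

Calculated osmolality = 2·Na + glucose/18 + BUN/2.8 + ethanol/4.6
= 2·138 + 82/18 + 9/2.8 + 360/4.6
= 276 + 4.56 + 3.21 + 78.26
= 362.03 mOsm/kg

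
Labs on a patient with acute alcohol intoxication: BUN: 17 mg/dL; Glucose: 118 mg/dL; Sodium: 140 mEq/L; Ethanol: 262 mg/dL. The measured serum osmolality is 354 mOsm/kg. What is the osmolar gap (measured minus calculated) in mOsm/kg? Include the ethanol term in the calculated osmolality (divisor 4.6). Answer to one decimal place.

4.4 mOsm/kg

Calculated osmolality = 2·Na + glucose/18 + BUN/2.8 + ethanol/4.6
= 2·140 + 118/18 + 17/2.8 + 262/4.6
= 280 + 6.56 + 6.07 + 56.96
= 349.59 mOsm/kg ≈ 349.6 mOsm/kg
Osmolar gap = measured − calculated = 354 − 349.6 = 4.4 mOsm/kg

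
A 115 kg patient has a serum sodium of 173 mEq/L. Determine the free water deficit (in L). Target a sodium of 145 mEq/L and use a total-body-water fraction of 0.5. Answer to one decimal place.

TBW = 0.5 · 115 = 57.5 L
Free water deficit = TBW · (Na/145 − 1)
= 57.5 · (173/145 − 1)
= 57.5 · 0.1931
= 11.1 L

11.1 L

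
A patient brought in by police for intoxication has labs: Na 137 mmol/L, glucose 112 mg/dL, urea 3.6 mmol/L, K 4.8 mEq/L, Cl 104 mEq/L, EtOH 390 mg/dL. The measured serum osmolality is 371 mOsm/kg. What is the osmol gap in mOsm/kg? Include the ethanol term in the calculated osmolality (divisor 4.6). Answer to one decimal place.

Calculated osmolality = 2·Na + glucose/18 + urea + ethanol/4.6
= 2·137 + 112/18 + 3.6 + 390/4.6
= 274 + 6.22 + 3.60 + 84.78
= 368.6 mOsm/kg ≈ 368.6 mOsm/kg
Osmolar gap = measured − calculated = 371 − 368.6 = 2.4 mOsm/kg

2.4 mOsm/kg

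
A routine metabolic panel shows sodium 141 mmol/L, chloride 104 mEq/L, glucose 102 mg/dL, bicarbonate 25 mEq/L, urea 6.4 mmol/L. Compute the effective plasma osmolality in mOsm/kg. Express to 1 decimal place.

287.7 mOsm/kg

Effective osmolality excludes urea (freely permeant across cell membranes):
2·Na + glucose/18
= 2·141 + 102/18
= 282 + 5.67
= 287.67 mOsm/kg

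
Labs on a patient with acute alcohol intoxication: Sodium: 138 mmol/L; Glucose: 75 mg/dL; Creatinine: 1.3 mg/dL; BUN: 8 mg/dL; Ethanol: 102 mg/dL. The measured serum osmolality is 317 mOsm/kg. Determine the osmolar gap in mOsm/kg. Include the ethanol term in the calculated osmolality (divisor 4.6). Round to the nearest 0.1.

Calculated osmolality = 2·Na + glucose/18 + BUN/2.8 + ethanol/4.6
= 2·138 + 75/18 + 8/2.8 + 102/4.6
= 276 + 4.17 + 2.86 + 22.17
= 305.2 mOsm/kg ≈ 305.2 mOsm/kg
Osmolar gap = measured − calculated = 317 − 305.2 = 11.8 mOsm/kg

11.8 mOsm/kg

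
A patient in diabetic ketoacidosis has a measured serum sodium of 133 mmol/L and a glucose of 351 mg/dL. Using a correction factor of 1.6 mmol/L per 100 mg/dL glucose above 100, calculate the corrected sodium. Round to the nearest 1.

137 mmol/L

Corrected Na = measured Na + 1.6 · (glucose − 100)/100
= 133 + 1.6 · (351 − 100)/100
= 133 + 4
= 137 mmol/L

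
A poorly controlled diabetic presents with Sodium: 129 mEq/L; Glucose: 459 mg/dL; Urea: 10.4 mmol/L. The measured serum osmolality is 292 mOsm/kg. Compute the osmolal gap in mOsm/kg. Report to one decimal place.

Calculated osmolality = 2·Na + glucose/18 + urea
= 2·129 + 459/18 + 10.4
= 258 + 25.50 + 10.40
= 293.9 mOsm/kg ≈ 293.9 mOsm/kg
Osmolar gap = measured − calculated = 292 − 293.9 = -1.9 mOsm/kg

-1.9 mOsm/kg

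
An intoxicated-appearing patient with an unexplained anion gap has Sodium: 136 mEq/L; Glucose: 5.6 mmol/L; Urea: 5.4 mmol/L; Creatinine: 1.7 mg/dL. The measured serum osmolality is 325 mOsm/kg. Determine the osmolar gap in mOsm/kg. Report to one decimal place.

42.0 mOsm/kg

Calculated osmolality = 2·Na + glucose + urea
= 2·136 + 5.6 + 5.4
= 272 + 5.60 + 5.40
= 283 mOsm/kg ≈ 283.0 mOsm/kg
Osmolar gap = measured − calculated = 325 − 283.0 = 42.0 mOsm/kg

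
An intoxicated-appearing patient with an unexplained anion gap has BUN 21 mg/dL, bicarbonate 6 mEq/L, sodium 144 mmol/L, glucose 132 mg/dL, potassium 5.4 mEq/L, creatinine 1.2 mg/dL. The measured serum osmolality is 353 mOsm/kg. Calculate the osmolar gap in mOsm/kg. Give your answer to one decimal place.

50.2 mOsm/kg

Calculated osmolality = 2·Na + glucose/18 + BUN/2.8
= 2·144 + 132/18 + 21/2.8
= 288 + 7.33 + 7.50
= 302.83 mOsm/kg ≈ 302.8 mOsm/kg
Osmolar gap = measured − calculated = 353 − 302.8 = 50.2 mOsm/kg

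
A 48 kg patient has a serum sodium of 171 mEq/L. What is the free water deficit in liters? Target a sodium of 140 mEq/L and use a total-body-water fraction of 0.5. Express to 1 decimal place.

5.3 L

TBW = 0.5 · 48 = 24 L
Free water deficit = TBW · (Na/140 − 1)
= 24 · (171/140 − 1)
= 24 · 0.2214
= 5.31 L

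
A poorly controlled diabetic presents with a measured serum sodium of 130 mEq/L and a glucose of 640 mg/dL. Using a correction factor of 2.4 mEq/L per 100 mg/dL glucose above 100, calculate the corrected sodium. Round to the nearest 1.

143 mEq/L

Corrected Na = measured Na + 2.4 · (glucose − 100)/100
= 130 + 2.4 · (640 − 100)/100
= 130 + 13
= 143 mEq/L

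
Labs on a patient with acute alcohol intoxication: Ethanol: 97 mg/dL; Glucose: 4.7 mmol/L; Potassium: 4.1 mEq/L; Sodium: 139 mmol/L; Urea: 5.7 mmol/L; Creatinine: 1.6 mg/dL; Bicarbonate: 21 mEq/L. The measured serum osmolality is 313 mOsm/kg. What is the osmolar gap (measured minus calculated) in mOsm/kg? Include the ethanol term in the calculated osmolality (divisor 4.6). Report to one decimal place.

Calculated osmolality = 2·Na + glucose + urea + ethanol/4.6
= 2·139 + 4.7 + 5.7 + 97/4.6
= 278 + 4.70 + 5.70 + 21.09
= 309.49 mOsm/kg ≈ 309.5 mOsm/kg
Osmolar gap = measured − calculated = 313 − 309.5 = 3.5 mOsm/kg

3.5 mOsm/kg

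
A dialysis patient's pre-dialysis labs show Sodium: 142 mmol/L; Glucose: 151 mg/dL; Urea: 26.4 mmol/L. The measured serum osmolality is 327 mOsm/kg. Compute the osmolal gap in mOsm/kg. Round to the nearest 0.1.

Calculated osmolality = 2·Na + glucose/18 + urea
= 2·142 + 151/18 + 26.4
= 284 + 8.39 + 26.40
= 318.79 mOsm/kg ≈ 318.8 mOsm/kg
Osmolar gap = measured − calculated = 327 − 318.8 = 8.2 mOsm/kg

8.2 mOsm/kg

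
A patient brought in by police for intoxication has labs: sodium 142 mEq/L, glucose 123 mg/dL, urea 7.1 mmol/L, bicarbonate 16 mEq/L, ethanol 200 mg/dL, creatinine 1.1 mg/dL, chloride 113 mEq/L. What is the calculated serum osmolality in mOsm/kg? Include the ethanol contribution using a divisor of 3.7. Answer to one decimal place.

352.0 mOsm/kg

Calculated osmolality = 2·Na + glucose/18 + urea + ethanol/3.7
= 2·142 + 123/18 + 7.1 + 200/3.7
= 284 + 6.83 + 7.10 + 54.05
= 351.98 mOsm/kg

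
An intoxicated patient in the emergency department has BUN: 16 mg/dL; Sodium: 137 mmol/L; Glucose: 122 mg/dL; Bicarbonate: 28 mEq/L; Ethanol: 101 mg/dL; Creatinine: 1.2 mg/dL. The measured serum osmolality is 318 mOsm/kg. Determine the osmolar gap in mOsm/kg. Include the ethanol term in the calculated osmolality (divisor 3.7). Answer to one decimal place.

4.2 mOsm/kg

Calculated osmolality = 2·Na + glucose/18 + BUN/2.8 + ethanol/3.7
= 2·137 + 122/18 + 16/2.8 + 101/3.7
= 274 + 6.78 + 5.71 + 27.30
= 313.79 mOsm/kg ≈ 313.8 mOsm/kg
Osmolar gap = measured − calculated = 318 − 313.8 = 4.2 mOsm/kg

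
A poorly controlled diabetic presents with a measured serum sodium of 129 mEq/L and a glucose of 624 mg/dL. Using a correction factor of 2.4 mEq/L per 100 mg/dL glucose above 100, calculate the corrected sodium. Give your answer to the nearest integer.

Corrected Na = measured Na + 2.4 · (glucose − 100)/100
= 129 + 2.4 · (624 − 100)/100
= 129 + 12.6
= 141.6 mEq/L

142 mEq/L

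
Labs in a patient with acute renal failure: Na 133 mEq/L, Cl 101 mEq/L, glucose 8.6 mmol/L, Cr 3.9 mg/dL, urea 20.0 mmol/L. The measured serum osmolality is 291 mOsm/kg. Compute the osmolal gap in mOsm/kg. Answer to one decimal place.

-3.6 mOsm/kg

Calculated osmolality = 2·Na + glucose + urea
= 2·133 + 8.6 + 20
= 266 + 8.60 + 20
= 294.6 mOsm/kg ≈ 294.6 mOsm/kg
Osmolar gap = measured − calculated = 291 − 294.6 = -3.6 mOsm/kg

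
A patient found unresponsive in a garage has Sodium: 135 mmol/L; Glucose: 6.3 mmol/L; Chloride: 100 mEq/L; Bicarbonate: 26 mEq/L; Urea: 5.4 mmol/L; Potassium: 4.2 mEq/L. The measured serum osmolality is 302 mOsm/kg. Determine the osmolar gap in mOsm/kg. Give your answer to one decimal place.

20.3 mOsm/kg

Calculated osmolality = 2·Na + glucose + urea
= 2·135 + 6.3 + 5.4
= 270 + 6.30 + 5.40
= 281.7 mOsm/kg ≈ 281.7 mOsm/kg
Osmolar gap = measured − calculated = 302 − 281.7 = 20.3 mOsm/kg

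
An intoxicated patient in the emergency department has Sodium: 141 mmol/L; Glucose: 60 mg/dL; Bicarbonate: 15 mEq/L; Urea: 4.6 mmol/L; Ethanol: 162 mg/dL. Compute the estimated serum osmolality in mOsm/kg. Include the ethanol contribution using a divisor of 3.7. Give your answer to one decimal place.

333.7 mOsm/kg

Calculated osmolality = 2·Na + glucose/18 + urea + ethanol/3.7
= 2·141 + 60/18 + 4.6 + 162/3.7
= 282 + 3.33 + 4.60 + 43.78
= 333.71 mOsm/kg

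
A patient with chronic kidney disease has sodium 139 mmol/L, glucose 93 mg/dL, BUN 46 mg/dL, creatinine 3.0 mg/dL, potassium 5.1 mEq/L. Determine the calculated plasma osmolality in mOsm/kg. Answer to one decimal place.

Calculated osmolality = 2·Na + glucose/18 + BUN/2.8
= 2·139 + 93/18 + 46/2.8
= 278 + 5.17 + 16.43
= 299.6 mOsm/kg

299.6 mOsm/kg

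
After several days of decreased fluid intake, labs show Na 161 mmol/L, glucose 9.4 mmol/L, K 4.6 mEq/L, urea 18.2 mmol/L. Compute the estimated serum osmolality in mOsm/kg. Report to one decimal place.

349.6 mOsm/kg

Calculated osmolality = 2·Na + glucose + urea
= 2·161 + 9.4 + 18.2
= 322 + 9.40 + 18.20
= 349.6 mOsm/kg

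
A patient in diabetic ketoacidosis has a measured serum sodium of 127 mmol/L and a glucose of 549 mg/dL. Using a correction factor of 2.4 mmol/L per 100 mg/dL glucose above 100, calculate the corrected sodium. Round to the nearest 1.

Corrected Na = measured Na + 2.4 · (glucose − 100)/100
= 127 + 2.4 · (549 − 100)/100
= 127 + 10.8
= 137.8 mmol/L

138 mmol/L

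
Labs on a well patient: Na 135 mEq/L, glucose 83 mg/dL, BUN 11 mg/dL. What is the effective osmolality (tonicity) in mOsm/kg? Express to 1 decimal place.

274.6 mOsm/kg

Effective osmolality excludes urea (freely permeant across cell membranes):
2·Na + glucose/18
= 2·135 + 83/18
= 270 + 4.61
= 274.61 mOsm/kg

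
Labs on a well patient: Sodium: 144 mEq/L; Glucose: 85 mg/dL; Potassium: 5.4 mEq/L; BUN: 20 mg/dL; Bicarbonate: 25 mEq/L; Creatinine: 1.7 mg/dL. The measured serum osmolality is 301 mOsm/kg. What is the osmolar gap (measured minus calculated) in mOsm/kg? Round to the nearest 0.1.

1.1 mOsm/kg

Calculated osmolality = 2·Na + glucose/18 + BUN/2.8
= 2·144 + 85/18 + 20/2.8
= 288 + 4.72 + 7.14
= 299.86 mOsm/kg ≈ 299.9 mOsm/kg
Osmolar gap = measured − calculated = 301 − 299.9 = 1.1 mOsm/kg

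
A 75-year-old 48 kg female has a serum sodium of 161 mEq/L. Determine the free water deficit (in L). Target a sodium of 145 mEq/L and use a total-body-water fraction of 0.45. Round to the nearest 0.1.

TBW = 0.45 · 48 = 21.6 L
Free water deficit = TBW · (Na/145 − 1)
= 21.6 · (161/145 − 1)
= 21.6 · 0.1103
= 2.38 L

2.4 L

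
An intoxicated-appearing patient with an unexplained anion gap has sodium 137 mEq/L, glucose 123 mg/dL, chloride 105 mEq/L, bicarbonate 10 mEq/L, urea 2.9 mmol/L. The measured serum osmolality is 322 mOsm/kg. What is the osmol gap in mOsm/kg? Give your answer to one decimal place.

Calculated osmolality = 2·Na + glucose/18 + urea
= 2·137 + 123/18 + 2.9
= 274 + 6.83 + 2.90
= 283.73 mOsm/kg ≈ 283.7 mOsm/kg
Osmolar gap = measured − calculated = 322 − 283.7 = 38.3 mOsm/kg

38.3 mOsm/kg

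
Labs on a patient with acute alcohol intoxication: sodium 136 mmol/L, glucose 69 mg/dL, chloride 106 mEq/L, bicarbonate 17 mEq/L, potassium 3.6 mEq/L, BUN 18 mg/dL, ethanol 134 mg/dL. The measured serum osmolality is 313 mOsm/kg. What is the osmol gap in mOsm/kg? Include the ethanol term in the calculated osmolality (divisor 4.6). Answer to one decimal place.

Calculated osmolality = 2·Na + glucose/18 + BUN/2.8 + ethanol/4.6
= 2·136 + 69/18 + 18/2.8 + 134/4.6
= 272 + 3.83 + 6.43 + 29.13
= 311.39 mOsm/kg ≈ 311.4 mOsm/kg
Osmolar gap = measured − calculated = 313 − 311.4 = 1.6 mOsm/kg

1.6 mOsm/kg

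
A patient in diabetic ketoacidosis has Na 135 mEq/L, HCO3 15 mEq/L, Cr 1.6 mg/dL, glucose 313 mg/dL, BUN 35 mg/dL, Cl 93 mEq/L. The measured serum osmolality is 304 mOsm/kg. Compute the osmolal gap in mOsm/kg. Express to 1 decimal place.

4.1 mOsm/kg

Calculated osmolality = 2·Na + glucose/18 + BUN/2.8
= 2·135 + 313/18 + 35/2.8
= 270 + 17.39 + 12.50
= 299.89 mOsm/kg ≈ 299.9 mOsm/kg
Osmolar gap = measured − calculated = 304 − 299.9 = 4.1 mOsm/kg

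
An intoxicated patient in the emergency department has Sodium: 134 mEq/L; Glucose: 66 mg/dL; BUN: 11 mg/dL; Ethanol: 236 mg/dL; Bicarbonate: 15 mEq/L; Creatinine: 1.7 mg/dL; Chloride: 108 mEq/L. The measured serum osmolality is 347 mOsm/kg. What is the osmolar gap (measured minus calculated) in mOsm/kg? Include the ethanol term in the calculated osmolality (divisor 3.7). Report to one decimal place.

Calculated osmolality = 2·Na + glucose/18 + BUN/2.8 + ethanol/3.7
= 2·134 + 66/18 + 11/2.8 + 236/3.7
= 268 + 3.67 + 3.93 + 63.78
= 339.38 mOsm/kg ≈ 339.4 mOsm/kg
Osmolar gap = measured − calculated = 347 − 339.4 = 7.6 mOsm/kg

7.6 mOsm/kg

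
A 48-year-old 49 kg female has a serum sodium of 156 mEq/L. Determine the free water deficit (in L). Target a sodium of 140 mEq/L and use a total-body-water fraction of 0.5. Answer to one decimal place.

2.8 L

TBW = 0.5 · 49 = 24.5 L
Free water deficit = TBW · (Na/140 − 1)
= 24.5 · (156/140 − 1)
= 24.5 · 0.1143
= 2.8 L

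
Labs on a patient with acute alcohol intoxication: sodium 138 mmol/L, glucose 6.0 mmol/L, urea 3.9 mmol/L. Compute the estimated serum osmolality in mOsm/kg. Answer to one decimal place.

285.9 mOsm/kg

Calculated osmolality = 2·Na + glucose + urea
= 2·138 + 6 + 3.9
= 276 + 6 + 3.90
= 285.9 mOsm/kg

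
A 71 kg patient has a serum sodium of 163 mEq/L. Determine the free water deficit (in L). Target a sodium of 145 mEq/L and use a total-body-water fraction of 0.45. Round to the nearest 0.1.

TBW = 0.45 · 71 = 31.95 L
Free water deficit = TBW · (Na/145 − 1)
= 31.95 · (163/145 − 1)
= 31.95 · 0.1241
= 3.96 L

4.0 L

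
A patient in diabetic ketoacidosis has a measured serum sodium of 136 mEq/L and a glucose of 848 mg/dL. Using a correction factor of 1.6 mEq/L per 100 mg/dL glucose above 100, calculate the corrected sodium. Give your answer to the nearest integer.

Corrected Na = measured Na + 1.6 · (glucose − 100)/100
= 136 + 1.6 · (848 − 100)/100
= 136 + 12
= 148 mEq/L

148 mEq/L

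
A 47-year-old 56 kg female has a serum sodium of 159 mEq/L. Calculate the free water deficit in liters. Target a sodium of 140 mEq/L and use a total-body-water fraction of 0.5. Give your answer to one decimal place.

3.8 L

TBW = 0.5 · 56 = 28 L
Free water deficit = TBW · (Na/140 − 1)
= 28 · (159/140 − 1)
= 28 · 0.1357
= 3.8 L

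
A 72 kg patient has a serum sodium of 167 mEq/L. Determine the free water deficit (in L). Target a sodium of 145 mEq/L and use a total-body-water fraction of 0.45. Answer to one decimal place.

TBW = 0.45 · 72 = 32.4 L
Free water deficit = TBW · (Na/145 − 1)
= 32.4 · (167/145 − 1)
= 32.4 · 0.1517
= 4.92 L

4.9 L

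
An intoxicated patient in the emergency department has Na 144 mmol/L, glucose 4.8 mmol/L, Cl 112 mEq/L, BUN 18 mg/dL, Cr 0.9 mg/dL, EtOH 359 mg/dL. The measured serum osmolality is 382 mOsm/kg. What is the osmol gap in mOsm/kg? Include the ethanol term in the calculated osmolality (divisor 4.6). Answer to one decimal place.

4.7 mOsm/kg

Calculated osmolality = 2·Na + glucose + BUN/2.8 + ethanol/4.6
= 2·144 + 4.8 + 18/2.8 + 359/4.6
= 288 + 4.80 + 6.43 + 78.04
= 377.27 mOsm/kg ≈ 377.3 mOsm/kg
Osmolar gap = measured − calculated = 382 − 377.3 = 4.7 mOsm/kg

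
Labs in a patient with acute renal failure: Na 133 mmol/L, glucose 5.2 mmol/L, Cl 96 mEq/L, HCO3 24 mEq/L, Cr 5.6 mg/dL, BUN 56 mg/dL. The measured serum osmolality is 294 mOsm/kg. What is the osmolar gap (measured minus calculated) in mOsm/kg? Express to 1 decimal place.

2.8 mOsm/kg

Calculated osmolality = 2·Na + glucose + BUN/2.8
= 2·133 + 5.2 + 56/2.8
= 266 + 5.20 + 20
= 291.2 mOsm/kg ≈ 291.2 mOsm/kg
Osmolar gap = measured − calculated = 294 − 291.2 = 2.8 mOsm/kg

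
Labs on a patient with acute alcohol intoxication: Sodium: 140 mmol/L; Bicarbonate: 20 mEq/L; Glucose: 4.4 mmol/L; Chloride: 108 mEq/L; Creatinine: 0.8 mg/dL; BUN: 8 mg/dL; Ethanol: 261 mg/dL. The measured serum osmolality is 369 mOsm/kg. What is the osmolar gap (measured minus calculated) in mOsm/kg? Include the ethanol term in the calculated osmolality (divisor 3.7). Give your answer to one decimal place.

11.2 mOsm/kg

Calculated osmolality = 2·Na + glucose + BUN/2.8 + ethanol/3.7
= 2·140 + 4.4 + 8/2.8 + 261/3.7
= 280 + 4.40 + 2.86 + 70.54
= 357.8 mOsm/kg ≈ 357.8 mOsm/kg
Osmolar gap = measured − calculated = 369 − 357.8 = 11.2 mOsm/kg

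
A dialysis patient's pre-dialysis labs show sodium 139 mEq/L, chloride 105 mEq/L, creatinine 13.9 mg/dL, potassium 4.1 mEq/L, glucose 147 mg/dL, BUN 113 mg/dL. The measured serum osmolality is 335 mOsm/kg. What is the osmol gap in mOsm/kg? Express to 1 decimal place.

8.5 mOsm/kg

Calculated osmolality = 2·Na + glucose/18 + BUN/2.8
= 2·139 + 147/18 + 113/2.8
= 278 + 8.17 + 40.36
= 326.53 mOsm/kg ≈ 326.5 mOsm/kg
Osmolar gap = measured − calculated = 335 − 326.5 = 8.5 mOsm/kg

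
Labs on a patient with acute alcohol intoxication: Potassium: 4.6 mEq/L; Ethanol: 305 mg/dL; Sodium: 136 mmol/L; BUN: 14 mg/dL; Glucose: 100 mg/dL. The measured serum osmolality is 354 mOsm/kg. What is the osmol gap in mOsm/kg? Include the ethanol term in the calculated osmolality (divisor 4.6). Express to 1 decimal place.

Calculated osmolality = 2·Na + glucose/18 + BUN/2.8 + ethanol/4.6
= 2·136 + 100/18 + 14/2.8 + 305/4.6
= 272 + 5.56 + 5 + 66.30
= 348.86 mOsm/kg ≈ 348.9 mOsm/kg
Osmolar gap = measured − calculated = 354 − 348.9 = 5.1 mOsm/kg

5.1 mOsm/kg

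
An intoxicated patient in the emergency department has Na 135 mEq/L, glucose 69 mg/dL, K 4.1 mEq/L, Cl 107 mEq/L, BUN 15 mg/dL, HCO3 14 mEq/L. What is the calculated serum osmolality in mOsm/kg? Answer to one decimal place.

279.2 mOsm/kg

Calculated osmolality = 2·Na + glucose/18 + BUN/2.8
= 2·135 + 69/18 + 15/2.8
= 270 + 3.83 + 5.36
= 279.19 mOsm/kg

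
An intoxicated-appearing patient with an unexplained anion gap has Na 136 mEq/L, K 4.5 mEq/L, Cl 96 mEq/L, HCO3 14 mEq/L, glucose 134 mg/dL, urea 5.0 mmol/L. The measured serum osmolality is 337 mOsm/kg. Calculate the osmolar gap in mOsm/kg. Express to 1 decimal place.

52.6 mOsm/kg

Calculated osmolality = 2·Na + glucose/18 + urea
= 2·136 + 134/18 + 5
= 272 + 7.44 + 5
= 284.44 mOsm/kg ≈ 284.4 mOsm/kg
Osmolar gap = measured − calculated = 337 − 284.4 = 52.6 mOsm/kg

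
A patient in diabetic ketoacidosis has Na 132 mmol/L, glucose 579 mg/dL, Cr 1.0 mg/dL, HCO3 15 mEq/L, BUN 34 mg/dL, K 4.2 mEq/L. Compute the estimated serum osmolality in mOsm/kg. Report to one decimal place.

308.3 mOsm/kg

Calculated osmolality = 2·Na + glucose/18 + BUN/2.8
= 2·132 + 579/18 + 34/2.8
= 264 + 32.17 + 12.14
= 308.31 mOsm/kg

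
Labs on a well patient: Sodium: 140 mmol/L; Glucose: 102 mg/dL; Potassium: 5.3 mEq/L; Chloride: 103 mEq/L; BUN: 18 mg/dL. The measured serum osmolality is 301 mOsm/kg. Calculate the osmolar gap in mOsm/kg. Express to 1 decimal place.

8.9 mOsm/kg

Calculated osmolality = 2·Na + glucose/18 + BUN/2.8
= 2·140 + 102/18 + 18/2.8
= 280 + 5.67 + 6.43
= 292.1 mOsm/kg ≈ 292.1 mOsm/kg
Osmolar gap = measured − calculated = 301 − 292.1 = 8.9 mOsm/kg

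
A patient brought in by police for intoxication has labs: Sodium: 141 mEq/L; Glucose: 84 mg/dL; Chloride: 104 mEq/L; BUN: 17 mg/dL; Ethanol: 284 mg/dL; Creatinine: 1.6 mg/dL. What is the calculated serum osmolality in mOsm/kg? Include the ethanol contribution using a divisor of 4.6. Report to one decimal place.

Calculated osmolality = 2·Na + glucose/18 + BUN/2.8 + ethanol/4.6
= 2·141 + 84/18 + 17/2.8 + 284/4.6
= 282 + 4.67 + 6.07 + 61.74
= 354.48 mOsm/kg

354.5 mOsm/kg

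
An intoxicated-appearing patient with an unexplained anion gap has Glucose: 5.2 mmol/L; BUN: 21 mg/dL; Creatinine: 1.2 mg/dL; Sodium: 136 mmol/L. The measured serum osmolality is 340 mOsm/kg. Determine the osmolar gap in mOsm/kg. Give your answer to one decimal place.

Calculated osmolality = 2·Na + glucose + BUN/2.8
= 2·136 + 5.2 + 21/2.8
= 272 + 5.20 + 7.50
= 284.7 mOsm/kg ≈ 284.7 mOsm/kg
Osmolar gap = measured − calculated = 340 − 284.7 = 55.3 mOsm/kg

55.3 mOsm/kg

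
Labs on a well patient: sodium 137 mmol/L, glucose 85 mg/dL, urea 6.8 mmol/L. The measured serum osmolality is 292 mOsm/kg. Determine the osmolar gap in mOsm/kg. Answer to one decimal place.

Calculated osmolality = 2·Na + glucose/18 + urea
= 2·137 + 85/18 + 6.8
= 274 + 4.72 + 6.80
= 285.52 mOsm/kg ≈ 285.5 mOsm/kg
Osmolar gap = measured − calculated = 292 − 285.5 = 6.5 mOsm/kg

6.5 mOsm/kg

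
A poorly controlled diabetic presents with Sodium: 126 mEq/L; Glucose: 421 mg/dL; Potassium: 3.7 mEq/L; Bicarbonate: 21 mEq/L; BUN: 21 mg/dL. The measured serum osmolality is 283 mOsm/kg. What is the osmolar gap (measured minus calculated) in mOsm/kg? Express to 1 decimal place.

0.1 mOsm/kg

Calculated osmolality = 2·Na + glucose/18 + BUN/2.8
= 2·126 + 421/18 + 21/2.8
= 252 + 23.39 + 7.50
= 282.89 mOsm/kg ≈ 282.9 mOsm/kg
Osmolar gap = measured − calculated = 283 − 282.9 = 0.1 mOsm/kg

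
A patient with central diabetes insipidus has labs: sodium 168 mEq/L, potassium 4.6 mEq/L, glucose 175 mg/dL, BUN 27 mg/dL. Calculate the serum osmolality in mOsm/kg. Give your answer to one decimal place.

Calculated osmolality = 2·Na + glucose/18 + BUN/2.8
= 2·168 + 175/18 + 27/2.8
= 336 + 9.72 + 9.64
= 355.36 mOsm/kg

355.4 mOsm/kg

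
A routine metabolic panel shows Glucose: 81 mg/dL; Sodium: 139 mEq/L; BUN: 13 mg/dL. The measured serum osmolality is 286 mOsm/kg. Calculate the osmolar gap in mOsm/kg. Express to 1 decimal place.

-1.1 mOsm/kg

Calculated osmolality = 2·Na + glucose/18 + BUN/2.8
= 2·139 + 81/18 + 13/2.8
= 278 + 4.50 + 4.64
= 287.14 mOsm/kg ≈ 287.1 mOsm/kg
Osmolar gap = measured − calculated = 286 − 287.1 = -1.1 mOsm/kg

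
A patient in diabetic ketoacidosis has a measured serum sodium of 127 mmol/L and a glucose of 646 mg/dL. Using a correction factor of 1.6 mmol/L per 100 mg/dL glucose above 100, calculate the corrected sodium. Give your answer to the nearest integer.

136 mmol/L

Corrected Na = measured Na + 1.6 · (glucose − 100)/100
= 127 + 1.6 · (646 − 100)/100
= 127 + 8.7
= 135.7 mmol/L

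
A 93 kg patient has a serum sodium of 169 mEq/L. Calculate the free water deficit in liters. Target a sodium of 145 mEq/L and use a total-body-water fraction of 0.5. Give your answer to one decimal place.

7.7 L

TBW = 0.5 · 93 = 46.5 L
Free water deficit = TBW · (Na/145 − 1)
= 46.5 · (169/145 − 1)
= 46.5 · 0.1655
= 7.7 L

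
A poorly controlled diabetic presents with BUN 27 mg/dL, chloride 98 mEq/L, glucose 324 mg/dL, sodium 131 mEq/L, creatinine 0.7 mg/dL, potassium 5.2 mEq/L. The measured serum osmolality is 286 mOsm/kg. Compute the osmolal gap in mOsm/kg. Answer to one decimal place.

Calculated osmolality = 2·Na + glucose/18 + BUN/2.8
= 2·131 + 324/18 + 27/2.8
= 262 + 18 + 9.64
= 289.64 mOsm/kg ≈ 289.6 mOsm/kg
Osmolar gap = measured − calculated = 286 − 289.6 = -3.6 mOsm/kg

-3.6 mOsm/kg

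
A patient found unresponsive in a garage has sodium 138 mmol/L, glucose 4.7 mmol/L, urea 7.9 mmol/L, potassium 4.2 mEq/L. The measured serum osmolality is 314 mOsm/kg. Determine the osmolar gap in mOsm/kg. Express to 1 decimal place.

25.4 mOsm/kg

Calculated osmolality = 2·Na + glucose + urea
= 2·138 + 4.7 + 7.9
= 276 + 4.70 + 7.90
= 288.6 mOsm/kg ≈ 288.6 mOsm/kg
Osmolar gap = measured − calculated = 314 − 288.6 = 25.4 mOsm/kg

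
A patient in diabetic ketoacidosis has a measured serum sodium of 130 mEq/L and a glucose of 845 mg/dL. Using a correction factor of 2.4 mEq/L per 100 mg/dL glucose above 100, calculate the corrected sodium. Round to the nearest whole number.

148 mEq/L

Corrected Na = measured Na + 2.4 · (glucose − 100)/100
= 130 + 2.4 · (845 − 100)/100
= 130 + 17.9
= 147.9 mEq/L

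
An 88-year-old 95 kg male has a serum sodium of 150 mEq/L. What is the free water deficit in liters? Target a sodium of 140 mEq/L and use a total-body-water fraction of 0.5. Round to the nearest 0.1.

3.4 L

TBW = 0.5 · 95 = 47.5 L
Free water deficit = TBW · (Na/140 − 1)
= 47.5 · (150/140 − 1)
= 47.5 · 0.0714
= 3.39 L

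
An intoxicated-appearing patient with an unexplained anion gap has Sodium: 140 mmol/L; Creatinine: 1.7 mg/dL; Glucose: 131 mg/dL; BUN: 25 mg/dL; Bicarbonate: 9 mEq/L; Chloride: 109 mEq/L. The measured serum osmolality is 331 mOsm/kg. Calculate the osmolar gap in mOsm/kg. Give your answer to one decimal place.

34.8 mOsm/kg

Calculated osmolality = 2·Na + glucose/18 + BUN/2.8
= 2·140 + 131/18 + 25/2.8
= 280 + 7.28 + 8.93
= 296.21 mOsm/kg ≈ 296.2 mOsm/kg
Osmolar gap = measured − calculated = 331 − 296.2 = 34.8 mOsm/kg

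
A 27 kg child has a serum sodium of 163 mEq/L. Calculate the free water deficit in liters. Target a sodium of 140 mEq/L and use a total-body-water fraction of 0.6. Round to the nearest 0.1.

TBW = 0.6 · 27 = 16.2 L
Free water deficit = TBW · (Na/140 − 1)
= 16.2 · (163/140 − 1)
= 16.2 · 0.1643
= 2.66 L

2.7 L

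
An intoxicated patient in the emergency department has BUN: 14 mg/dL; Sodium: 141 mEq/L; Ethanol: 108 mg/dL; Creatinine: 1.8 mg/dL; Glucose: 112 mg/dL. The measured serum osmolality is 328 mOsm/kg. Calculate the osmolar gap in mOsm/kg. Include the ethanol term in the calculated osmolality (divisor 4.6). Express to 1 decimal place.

11.3 mOsm/kg

Calculated osmolality = 2·Na + glucose/18 + BUN/2.8 + ethanol/4.6
= 2·141 + 112/18 + 14/2.8 + 108/4.6
= 282 + 6.22 + 5 + 23.48
= 316.7 mOsm/kg ≈ 316.7 mOsm/kg
Osmolar gap = measured − calculated = 328 − 316.7 = 11.3 mOsm/kg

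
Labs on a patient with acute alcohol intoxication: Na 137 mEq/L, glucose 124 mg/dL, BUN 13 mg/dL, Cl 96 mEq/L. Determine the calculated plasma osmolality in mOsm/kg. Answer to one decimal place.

285.5 mOsm/kg

Calculated osmolality = 2·Na + glucose/18 + BUN/2.8
= 2·137 + 124/18 + 13/2.8
= 274 + 6.89 + 4.64
= 285.53 mOsm/kg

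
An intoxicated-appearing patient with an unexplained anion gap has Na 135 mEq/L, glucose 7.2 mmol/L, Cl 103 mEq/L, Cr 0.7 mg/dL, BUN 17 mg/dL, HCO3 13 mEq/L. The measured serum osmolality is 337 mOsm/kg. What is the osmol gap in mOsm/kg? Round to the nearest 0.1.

53.7 mOsm/kg

Calculated osmolality = 2·Na + glucose + BUN/2.8
= 2·135 + 7.2 + 17/2.8
= 270 + 7.20 + 6.07
= 283.27 mOsm/kg ≈ 283.3 mOsm/kg
Osmolar gap = measured − calculated = 337 − 283.3 = 53.7 mOsm/kg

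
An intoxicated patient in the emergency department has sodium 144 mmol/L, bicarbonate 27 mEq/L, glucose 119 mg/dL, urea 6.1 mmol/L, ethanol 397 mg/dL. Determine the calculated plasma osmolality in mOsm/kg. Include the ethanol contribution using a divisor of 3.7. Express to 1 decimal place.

408.0 mOsm/kg

Calculated osmolality = 2·Na + glucose/18 + urea + ethanol/3.7
= 2·144 + 119/18 + 6.1 + 397/3.7
= 288 + 6.61 + 6.10 + 107.30
= 408.01 mOsm/kg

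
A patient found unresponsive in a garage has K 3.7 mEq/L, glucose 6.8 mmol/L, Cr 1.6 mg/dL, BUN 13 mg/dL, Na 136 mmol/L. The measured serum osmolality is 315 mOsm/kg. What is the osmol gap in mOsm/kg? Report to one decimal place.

31.6 mOsm/kg

Calculated osmolality = 2·Na + glucose + BUN/2.8
= 2·136 + 6.8 + 13/2.8
= 272 + 6.80 + 4.64
= 283.44 mOsm/kg ≈ 283.4 mOsm/kg
Osmolar gap = measured − calculated = 315 − 283.4 = 31.6 mOsm/kg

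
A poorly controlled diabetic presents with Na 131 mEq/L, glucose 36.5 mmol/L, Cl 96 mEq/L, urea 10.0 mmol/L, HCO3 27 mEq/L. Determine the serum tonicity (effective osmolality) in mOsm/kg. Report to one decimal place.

Effective osmolality excludes urea (freely permeant across cell membranes):
2·Na + glucose
= 2·131 + 36.5
= 262 + 36.5
= 298.5 mOsm/kg

298.5 mOsm/kg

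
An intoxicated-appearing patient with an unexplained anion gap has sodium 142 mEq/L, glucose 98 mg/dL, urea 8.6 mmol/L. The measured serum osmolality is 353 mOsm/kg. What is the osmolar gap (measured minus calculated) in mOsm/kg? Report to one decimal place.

Calculated osmolality = 2·Na + glucose/18 + urea
= 2·142 + 98/18 + 8.6
= 284 + 5.44 + 8.60
= 298.04 mOsm/kg ≈ 298.0 mOsm/kg
Osmolar gap = measured − calculated = 353 − 298.0 = 55.0 mOsm/kg

55.0 mOsm/kg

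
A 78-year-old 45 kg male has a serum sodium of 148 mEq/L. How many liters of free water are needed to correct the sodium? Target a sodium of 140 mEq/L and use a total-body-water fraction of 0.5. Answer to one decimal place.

TBW = 0.5 · 45 = 22.5 L
Free water deficit = TBW · (Na/140 − 1)
= 22.5 · (148/140 − 1)
= 22.5 · 0.0571
= 1.28 L

1.3 L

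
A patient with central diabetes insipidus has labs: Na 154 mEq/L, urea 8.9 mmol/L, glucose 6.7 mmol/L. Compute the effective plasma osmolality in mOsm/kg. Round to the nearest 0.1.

Effective osmolality excludes urea (freely permeant across cell membranes):
2·Na + glucose
= 2·154 + 6.7
= 308 + 6.7
= 314.7 mOsm/kg

314.7 mOsm/kg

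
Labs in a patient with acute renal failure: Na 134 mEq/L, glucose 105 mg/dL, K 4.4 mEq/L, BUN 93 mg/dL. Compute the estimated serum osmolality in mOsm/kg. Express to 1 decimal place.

Calculated osmolality = 2·Na + glucose/18 + BUN/2.8
= 2·134 + 105/18 + 93/2.8
= 268 + 5.83 + 33.21
= 307.04 mOsm/kg

307.0 mOsm/kg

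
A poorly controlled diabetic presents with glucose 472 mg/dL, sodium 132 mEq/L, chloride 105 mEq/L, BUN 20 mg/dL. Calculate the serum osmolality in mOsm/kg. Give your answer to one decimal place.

297.4 mOsm/kg

Calculated osmolality = 2·Na + glucose/18 + BUN/2.8
= 2·132 + 472/18 + 20/2.8
= 264 + 26.22 + 7.14
= 297.36 mOsm/kg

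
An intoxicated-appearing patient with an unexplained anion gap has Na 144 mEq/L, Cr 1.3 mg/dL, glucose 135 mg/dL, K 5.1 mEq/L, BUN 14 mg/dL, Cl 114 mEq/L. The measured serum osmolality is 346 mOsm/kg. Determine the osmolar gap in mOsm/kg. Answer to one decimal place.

45.5 mOsm/kg

Calculated osmolality = 2·Na + glucose/18 + BUN/2.8
= 2·144 + 135/18 + 14/2.8
= 288 + 7.50 + 5
= 300.5 mOsm/kg ≈ 300.5 mOsm/kg
Osmolar gap = measured − calculated = 346 − 300.5 = 45.5 mOsm/kg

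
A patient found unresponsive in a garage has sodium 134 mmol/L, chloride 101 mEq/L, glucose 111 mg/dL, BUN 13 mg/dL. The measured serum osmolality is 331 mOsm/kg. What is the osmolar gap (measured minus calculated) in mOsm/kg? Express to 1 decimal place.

Calculated osmolality = 2·Na + glucose/18 + BUN/2.8
= 2·134 + 111/18 + 13/2.8
= 268 + 6.17 + 4.64
= 278.81 mOsm/kg ≈ 278.8 mOsm/kg
Osmolar gap = measured − calculated = 331 − 278.8 = 52.2 mOsm/kg

52.2 mOsm/kg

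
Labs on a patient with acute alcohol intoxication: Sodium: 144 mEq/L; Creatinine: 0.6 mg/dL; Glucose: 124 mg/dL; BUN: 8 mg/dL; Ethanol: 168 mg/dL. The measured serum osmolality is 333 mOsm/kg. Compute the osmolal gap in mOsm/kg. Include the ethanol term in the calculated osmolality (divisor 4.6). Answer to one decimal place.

Calculated osmolality = 2·Na + glucose/18 + BUN/2.8 + ethanol/4.6
= 2·144 + 124/18 + 8/2.8 + 168/4.6
= 288 + 6.89 + 2.86 + 36.52
= 334.27 mOsm/kg ≈ 334.3 mOsm/kg
Osmolar gap = measured − calculated = 333 − 334.3 = -1.3 mOsm/kg

-1.3 mOsm/kg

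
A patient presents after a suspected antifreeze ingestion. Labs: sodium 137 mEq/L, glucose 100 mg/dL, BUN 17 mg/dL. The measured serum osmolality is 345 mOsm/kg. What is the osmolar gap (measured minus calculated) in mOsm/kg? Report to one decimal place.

Calculated osmolality = 2·Na + glucose/18 + BUN/2.8
= 2·137 + 100/18 + 17/2.8
= 274 + 5.56 + 6.07
= 285.63 mOsm/kg ≈ 285.6 mOsm/kg
Osmolar gap = measured − calculated = 345 − 285.6 = 59.4 mOsm/kg

59.4 mOsm/kg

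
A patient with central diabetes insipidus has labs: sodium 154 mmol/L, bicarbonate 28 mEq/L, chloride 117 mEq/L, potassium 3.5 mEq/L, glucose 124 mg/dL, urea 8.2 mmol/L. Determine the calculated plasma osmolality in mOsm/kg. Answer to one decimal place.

Calculated osmolality = 2·Na + glucose/18 + urea
= 2·154 + 124/18 + 8.2
= 308 + 6.89 + 8.20
= 323.09 mOsm/kg

323.1 mOsm/kg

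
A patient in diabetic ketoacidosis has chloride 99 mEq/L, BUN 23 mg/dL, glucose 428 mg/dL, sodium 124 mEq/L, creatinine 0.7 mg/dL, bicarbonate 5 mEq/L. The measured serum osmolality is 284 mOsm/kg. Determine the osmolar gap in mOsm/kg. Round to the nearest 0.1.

Calculated osmolality = 2·Na + glucose/18 + BUN/2.8
= 2·124 + 428/18 + 23/2.8
= 248 + 23.78 + 8.21
= 279.99 mOsm/kg ≈ 280.0 mOsm/kg
Osmolar gap = measured − calculated = 284 − 280.0 = 4.0 mOsm/kg

4.0 mOsm/kg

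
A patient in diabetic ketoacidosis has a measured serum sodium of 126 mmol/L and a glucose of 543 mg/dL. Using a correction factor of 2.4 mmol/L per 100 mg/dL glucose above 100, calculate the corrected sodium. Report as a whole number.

Corrected Na = measured Na + 2.4 · (glucose − 100)/100
= 126 + 2.4 · (543 − 100)/100
= 126 + 10.6
= 136.6 mmol/L

137 mmol/L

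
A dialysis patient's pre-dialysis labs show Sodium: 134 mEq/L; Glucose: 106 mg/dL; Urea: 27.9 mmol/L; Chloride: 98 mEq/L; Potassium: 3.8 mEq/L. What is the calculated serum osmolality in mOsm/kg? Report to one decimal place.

Calculated osmolality = 2·Na + glucose/18 + urea
= 2·134 + 106/18 + 27.9
= 268 + 5.89 + 27.90
= 301.79 mOsm/kg

301.8 mOsm/kg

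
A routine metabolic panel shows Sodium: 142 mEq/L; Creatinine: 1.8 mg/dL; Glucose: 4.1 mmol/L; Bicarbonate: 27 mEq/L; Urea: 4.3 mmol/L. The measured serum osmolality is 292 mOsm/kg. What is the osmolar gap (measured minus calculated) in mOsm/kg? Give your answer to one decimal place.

Calculated osmolality = 2·Na + glucose + urea
= 2·142 + 4.1 + 4.3
= 284 + 4.10 + 4.30
= 292.4 mOsm/kg ≈ 292.4 mOsm/kg
Osmolar gap = measured − calculated = 292 − 292.4 = -0.4 mOsm/kg

-0.4 mOsm/kg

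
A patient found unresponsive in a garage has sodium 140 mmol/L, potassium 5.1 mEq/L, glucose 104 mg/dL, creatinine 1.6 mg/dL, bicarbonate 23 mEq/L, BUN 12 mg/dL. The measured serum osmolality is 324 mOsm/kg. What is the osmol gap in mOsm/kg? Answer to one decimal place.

Calculated osmolality = 2·Na + glucose/18 + BUN/2.8
= 2·140 + 104/18 + 12/2.8
= 280 + 5.78 + 4.29
= 290.07 mOsm/kg ≈ 290.1 mOsm/kg
Osmolar gap = measured − calculated = 324 − 290.1 = 33.9 mOsm/kg

33.9 mOsm/kg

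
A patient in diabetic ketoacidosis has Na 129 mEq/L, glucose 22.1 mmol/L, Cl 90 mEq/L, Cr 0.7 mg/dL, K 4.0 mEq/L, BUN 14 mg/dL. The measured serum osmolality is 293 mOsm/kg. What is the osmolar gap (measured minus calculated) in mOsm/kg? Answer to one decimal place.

Calculated osmolality = 2·Na + glucose + BUN/2.8
= 2·129 + 22.1 + 14/2.8
= 258 + 22.10 + 5
= 285.1 mOsm/kg ≈ 285.1 mOsm/kg
Osmolar gap = measured − calculated = 293 − 285.1 = 7.9 mOsm/kg

7.9 mOsm/kg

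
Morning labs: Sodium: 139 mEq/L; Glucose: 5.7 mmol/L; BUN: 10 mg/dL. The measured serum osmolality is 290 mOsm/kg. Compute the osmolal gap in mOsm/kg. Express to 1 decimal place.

2.7 mOsm/kg

Calculated osmolality = 2·Na + glucose + BUN/2.8
= 2·139 + 5.7 + 10/2.8
= 278 + 5.70 + 3.57
= 287.27 mOsm/kg ≈ 287.3 mOsm/kg
Osmolar gap = measured − calculated = 290 − 287.3 = 2.7 mOsm/kg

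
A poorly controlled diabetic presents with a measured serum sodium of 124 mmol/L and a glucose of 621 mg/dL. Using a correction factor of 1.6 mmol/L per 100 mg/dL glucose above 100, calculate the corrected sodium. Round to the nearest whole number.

132 mmol/L

Corrected Na = measured Na + 1.6 · (glucose − 100)/100
= 124 + 1.6 · (621 − 100)/100
= 124 + 8.3
= 132.3 mmol/L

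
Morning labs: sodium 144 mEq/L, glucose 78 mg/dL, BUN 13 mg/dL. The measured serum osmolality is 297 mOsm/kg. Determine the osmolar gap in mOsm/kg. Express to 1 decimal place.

0.0 mOsm/kg

Calculated osmolality = 2·Na + glucose/18 + BUN/2.8
= 2·144 + 78/18 + 13/2.8
= 288 + 4.33 + 4.64
= 296.97 mOsm/kg ≈ 297.0 mOsm/kg
Osmolar gap = measured − calculated = 297 − 297.0 = 0.0 mOsm/kg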